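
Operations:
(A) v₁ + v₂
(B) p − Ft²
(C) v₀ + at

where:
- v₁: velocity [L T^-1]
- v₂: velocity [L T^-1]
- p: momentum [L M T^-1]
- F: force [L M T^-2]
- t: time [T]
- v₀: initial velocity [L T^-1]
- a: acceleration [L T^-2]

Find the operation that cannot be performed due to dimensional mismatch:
(B) p − Ft²

(A) v₁ + v₂: v₁ [L T^-1] and v₂ [L T^-1] — same dimensions ✓
(B) p − Ft²: p [L M T^-1] and Ft² [L M] — different dimensions cannot be added/subtracted ✗
(C) v₀ + at: v₀ [L T^-1] and at [L T^-1] — same dimensions ✓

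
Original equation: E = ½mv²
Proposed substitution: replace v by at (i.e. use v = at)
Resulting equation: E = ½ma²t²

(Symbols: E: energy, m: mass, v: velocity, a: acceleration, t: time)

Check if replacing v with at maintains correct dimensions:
Yes

[v] = [L T^-1] and [at] = [L T^-1]. These match, so the substitution replaces a quantity by one of the same dimensions and the result E = ½ma²t² has LHS [L^2 M T^-2] vs RHS [L^2 M T^-2] — still consistent.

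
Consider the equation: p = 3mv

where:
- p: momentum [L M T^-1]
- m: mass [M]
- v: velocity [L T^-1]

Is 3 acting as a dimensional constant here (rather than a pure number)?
No

p has dimensions [L M T^-1] and mv already has dimensions [L M T^-1], so the equation balances without 3 contributing any dimensions. 3 is a pure (dimensionless) number; changing or removing it would not affect dimensional consistency.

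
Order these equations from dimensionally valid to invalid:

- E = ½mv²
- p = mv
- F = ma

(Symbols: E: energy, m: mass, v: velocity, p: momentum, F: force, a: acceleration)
Dimensionally correct: E = ½mv², p = mv, F = ma
Dimensionally incorrect: none
Ordered (correct first, then incorrect): E = ½mv², p = mv, F = ma

- E = ½mv²: LHS [L^2 M T^-2], RHS [L^2 M T^-2] → correct ✓
- p = mv: LHS [L M T^-1], RHS [L M T^-1] → correct ✓
- F = ma: LHS [L M T^-2], RHS [L M T^-2] → correct ✓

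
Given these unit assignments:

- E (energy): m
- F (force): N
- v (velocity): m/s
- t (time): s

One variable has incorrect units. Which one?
E

The variable E (energy) should have units J, not m.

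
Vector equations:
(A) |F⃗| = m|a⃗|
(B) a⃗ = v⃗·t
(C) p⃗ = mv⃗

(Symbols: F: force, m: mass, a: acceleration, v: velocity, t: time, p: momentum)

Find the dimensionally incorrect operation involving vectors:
(B) a⃗ = v⃗·t

(A) |F⃗| = m|a⃗|: LHS [L M T^-2], RHS [L M T^-2] ✓ — magnitudes of vectors are scalars
(B) a⃗ = v⃗·t: LHS [L T^-2], RHS [L] ✗ — acceleration is velocity per time; should be v⃗/t
(C) p⃗ = mv⃗: LHS [L M T^-1], RHS [L M T^-1] ✓ — mass (scalar) times velocity (vector)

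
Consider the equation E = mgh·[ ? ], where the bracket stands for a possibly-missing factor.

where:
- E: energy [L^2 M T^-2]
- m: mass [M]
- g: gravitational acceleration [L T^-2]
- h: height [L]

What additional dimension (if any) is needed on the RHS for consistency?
Nothing is missing — the bracketed factor must be dimensionless.

E has dimensions [L^2 M T^-2] and mgh already has dimensions [L^2 M T^-2], so E = mgh is dimensionally complete.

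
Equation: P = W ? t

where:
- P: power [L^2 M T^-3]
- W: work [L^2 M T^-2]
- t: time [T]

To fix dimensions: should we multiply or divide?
division (÷): P = W ÷ t

P [L^2 M T^-3]; W [L^2 M T^-2]; t [T].
W × t → [L^2 M T^-1] ✗
W ÷ t → [L^2 M T^-3] ✓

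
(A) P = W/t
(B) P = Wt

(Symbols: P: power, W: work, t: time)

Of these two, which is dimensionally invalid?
(B)

(A) P = W/t: LHS [L^2 M T^-3], RHS [L^2 M T^-3] ✓
(B) P = Wt: LHS [L^2 M T^-3], RHS [L^2 M T^-1] ✗

Expression (B) P = Wt is dimensionally incorrect.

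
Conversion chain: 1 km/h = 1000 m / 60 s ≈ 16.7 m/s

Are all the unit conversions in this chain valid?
The chain is incorrect (it contains an error).

Incorrect: 1 h = 3600 s, not 60 s (1 km/h ≈ 0.278 m/s)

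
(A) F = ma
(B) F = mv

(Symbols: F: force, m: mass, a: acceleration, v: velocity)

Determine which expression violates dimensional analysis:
(B)

(A) F = ma: LHS [L M T^-2], RHS [L M T^-2] ✓
(B) F = mv: LHS [L M T^-2], RHS [L M T^-1] ✗

Expression (B) F = mv is dimensionally incorrect.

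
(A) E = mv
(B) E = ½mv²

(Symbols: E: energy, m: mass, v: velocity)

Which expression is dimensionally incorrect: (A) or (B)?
(A)

(A) E = mv: LHS [L^2 M T^-2], RHS [L M T^-1] ✗
(B) E = ½mv²: LHS [L^2 M T^-2], RHS [L^2 M T^-2] ✓

Expression (A) E = mv is dimensionally incorrect.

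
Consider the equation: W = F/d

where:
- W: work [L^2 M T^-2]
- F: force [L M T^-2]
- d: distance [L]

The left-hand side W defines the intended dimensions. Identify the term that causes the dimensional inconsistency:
The right-hand side term F/d

W has dimensions [L^2 M T^-2], but F/d has dimensions [M T^-2], so the term F/d is dimensionally wrong for W.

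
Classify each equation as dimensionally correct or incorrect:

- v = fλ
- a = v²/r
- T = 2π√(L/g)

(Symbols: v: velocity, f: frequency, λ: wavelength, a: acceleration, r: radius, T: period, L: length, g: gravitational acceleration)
Dimensionally correct: v = fλ, a = v²/r, T = 2π√(L/g)
Dimensionally incorrect: none
Ordered (correct first, then incorrect): v = fλ, a = v²/r, T = 2π√(L/g)

- v = fλ: LHS [L T^-1], RHS [L T^-1] → correct ✓
- a = v²/r: LHS [L T^-2], RHS [L T^-2] → correct ✓
- T = 2π√(L/g): LHS [T], RHS [T] → correct ✓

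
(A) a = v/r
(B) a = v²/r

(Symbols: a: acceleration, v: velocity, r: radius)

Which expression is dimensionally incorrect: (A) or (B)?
(A)

(A) a = v/r: LHS [L T^-2], RHS [T^-1] ✗
(B) a = v²/r: LHS [L T^-2], RHS [L T^-2] ✓

Expression (A) a = v/r is dimensionally incorrect.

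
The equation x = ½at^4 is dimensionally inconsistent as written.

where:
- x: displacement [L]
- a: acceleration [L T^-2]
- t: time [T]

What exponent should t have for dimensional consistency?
The exponent of t should be 2: x = ½at^2

The LHS x has dimensions [L]; t has dimensions [T].
As written, the RHS ½at^4 (exponent 4 on t) has dimensions [L T^2], which does not match.
With exponent 2, the RHS ½at^2 has dimensions [L], matching the LHS.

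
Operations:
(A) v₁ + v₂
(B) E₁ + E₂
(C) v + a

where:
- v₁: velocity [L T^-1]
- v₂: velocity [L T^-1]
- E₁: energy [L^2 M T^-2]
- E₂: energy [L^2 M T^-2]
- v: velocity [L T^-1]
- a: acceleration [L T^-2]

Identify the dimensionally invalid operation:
(C) v + a

(A) v₁ + v₂: v₁ [L T^-1] and v₂ [L T^-1] — same dimensions ✓
(B) E₁ + E₂: E₁ [L^2 M T^-2] and E₂ [L^2 M T^-2] — same dimensions ✓
(C) v + a: v [L T^-1] and a [L T^-2] — different dimensions cannot be added/subtracted ✗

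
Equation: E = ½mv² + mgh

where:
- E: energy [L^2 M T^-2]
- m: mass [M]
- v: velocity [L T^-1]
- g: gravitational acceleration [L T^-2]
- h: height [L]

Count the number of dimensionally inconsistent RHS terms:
0

LHS E: [L^2 M T^-2]
- ½mv²: [L^2 M T^-2] ✓
- mgh: [L^2 M T^-2] ✓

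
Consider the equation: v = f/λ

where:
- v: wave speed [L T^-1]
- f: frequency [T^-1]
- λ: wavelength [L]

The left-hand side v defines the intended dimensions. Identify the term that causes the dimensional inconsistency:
The right-hand side term f/λ

v has dimensions [L T^-1], but f/λ has dimensions [L^-1 T^-1], so the term f/λ is dimensionally wrong for v.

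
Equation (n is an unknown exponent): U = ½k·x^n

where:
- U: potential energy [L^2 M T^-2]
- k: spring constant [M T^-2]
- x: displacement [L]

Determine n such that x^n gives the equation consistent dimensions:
n = 2

U has dimensions [L^2 M T^-2]; x has dimensions [L].
The rest of the RHS has dimensions [M T^-2], so x^n must supply [L^2].
With n = 2: ½k·x^2 has dimensions [L^2 M T^-2], matching the LHS ✓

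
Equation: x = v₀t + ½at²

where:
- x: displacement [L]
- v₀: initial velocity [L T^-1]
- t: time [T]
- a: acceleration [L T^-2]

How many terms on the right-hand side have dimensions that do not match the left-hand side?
0

LHS x: [L]
- v₀t: [L] ✓
- ½at²: [L] ✓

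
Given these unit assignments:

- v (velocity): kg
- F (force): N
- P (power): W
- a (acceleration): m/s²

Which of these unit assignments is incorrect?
v

The variable v (velocity) should have units m/s, not kg.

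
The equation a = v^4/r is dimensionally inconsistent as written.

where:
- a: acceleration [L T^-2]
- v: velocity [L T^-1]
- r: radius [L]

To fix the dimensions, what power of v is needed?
The exponent of v should be 2: a = v^2/r

The LHS a has dimensions [L T^-2]; v has dimensions [L T^-1].
As written, the RHS v^4/r (exponent 4 on v) has dimensions [L^3 T^-4], which does not match.
With exponent 2, the RHS v^2/r has dimensions [L T^-2], matching the LHS.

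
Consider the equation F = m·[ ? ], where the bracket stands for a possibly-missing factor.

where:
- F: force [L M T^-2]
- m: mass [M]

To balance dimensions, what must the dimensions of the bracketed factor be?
[L T^-2] — acceleration (e.g. a)

F has dimensions [L M T^-2]; m has dimensions [M].
The bracketed factor must supply [L M T^-2] / [M] = [L T^-2].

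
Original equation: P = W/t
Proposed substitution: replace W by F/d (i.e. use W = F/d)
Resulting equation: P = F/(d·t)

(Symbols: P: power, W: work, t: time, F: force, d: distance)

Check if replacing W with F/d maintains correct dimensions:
No

[W] = [L^2 M T^-2] and [F/d] = [M T^-2]. These differ, so the substitution replaces a quantity by one of different dimensions and the result P = F/(d·t) has LHS [L^2 M T^-3] vs RHS [M T^-3] — inconsistent.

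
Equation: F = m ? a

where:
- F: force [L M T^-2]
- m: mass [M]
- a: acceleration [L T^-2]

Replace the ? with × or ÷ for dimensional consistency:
multiplication (×): F = m × a

F [L M T^-2]; m [M]; a [L T^-2].
m × a → [L M T^-2] ✓
m ÷ a → [L^-1 M T^2] ✗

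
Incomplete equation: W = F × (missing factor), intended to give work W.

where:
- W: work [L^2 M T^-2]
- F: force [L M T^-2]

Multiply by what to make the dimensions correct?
d (distance), dimensions [L]

W has dimensions [L^2 M T^-2] and F has dimensions [L M T^-2].
The missing factor must have dimensions [L^2 M T^-2] / [L M T^-2] = [L], i.e. distance (d).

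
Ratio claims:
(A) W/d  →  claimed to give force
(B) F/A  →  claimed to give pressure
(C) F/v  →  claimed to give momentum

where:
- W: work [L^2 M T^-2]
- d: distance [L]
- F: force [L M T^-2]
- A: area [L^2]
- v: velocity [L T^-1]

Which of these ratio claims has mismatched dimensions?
(C) F/v does not give momentum

(A) W/d: [L M T^-2] = force [L M T^-2] ✓
(B) F/A: [L^-1 M T^-2] = pressure [L^-1 M T^-2] ✓
(C) F/v: [M T^-1] ≠ momentum [L M T^-1] ✗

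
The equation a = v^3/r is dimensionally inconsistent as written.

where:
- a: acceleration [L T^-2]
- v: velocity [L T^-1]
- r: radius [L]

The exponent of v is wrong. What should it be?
The exponent of v should be 2: a = v^2/r

The LHS a has dimensions [L T^-2]; v has dimensions [L T^-1].
As written, the RHS v^3/r (exponent 3 on v) has dimensions [L^2 T^-3], which does not match.
With exponent 2, the RHS v^2/r has dimensions [L T^-2], matching the LHS.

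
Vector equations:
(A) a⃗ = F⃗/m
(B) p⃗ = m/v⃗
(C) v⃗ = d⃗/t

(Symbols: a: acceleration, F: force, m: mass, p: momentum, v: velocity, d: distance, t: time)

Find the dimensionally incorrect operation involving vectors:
(B) p⃗ = m/v⃗

(A) a⃗ = F⃗/m: LHS [L T^-2], RHS [L T^-2] ✓ — force (vector) divided by mass (scalar)
(B) p⃗ = m/v⃗: LHS [L M T^-1], RHS [L^-1 M T] ✗ — momentum is mass times velocity; should be mv⃗ (and division by a vector is undefined)
(C) v⃗ = d⃗/t: LHS [L T^-1], RHS [L T^-1] ✓ — displacement (vector) divided by time (scalar)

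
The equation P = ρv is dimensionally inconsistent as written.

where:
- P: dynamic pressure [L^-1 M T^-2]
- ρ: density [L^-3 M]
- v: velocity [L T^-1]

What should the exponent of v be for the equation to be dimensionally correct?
The exponent of v should be 2: P = ρv^2

The LHS P has dimensions [L^-1 M T^-2]; v has dimensions [L T^-1].
As written, the RHS ρv (exponent 1 on v) has dimensions [L^-2 M T^-1], which does not match.
With exponent 2, the RHS ρv^2 has dimensions [L^-1 M T^-2], matching the LHS.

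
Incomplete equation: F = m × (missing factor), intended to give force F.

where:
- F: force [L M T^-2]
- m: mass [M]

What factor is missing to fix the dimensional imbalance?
a (acceleration), dimensions [L T^-2]

F has dimensions [L M T^-2] and m has dimensions [M].
The missing factor must have dimensions [L M T^-2] / [M] = [L T^-2], i.e. acceleration (a).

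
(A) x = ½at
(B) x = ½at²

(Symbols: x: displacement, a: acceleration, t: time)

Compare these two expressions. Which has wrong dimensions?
(A)

(A) x = ½at: LHS [L], RHS [L T^-1] ✗
(B) x = ½at²: LHS [L], RHS [L] ✓

Expression (A) x = ½at is dimensionally incorrect.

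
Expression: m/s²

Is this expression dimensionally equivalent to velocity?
No

The expression m/s² has dimensions [L T^-2], but velocity has dimensions [L T^-1].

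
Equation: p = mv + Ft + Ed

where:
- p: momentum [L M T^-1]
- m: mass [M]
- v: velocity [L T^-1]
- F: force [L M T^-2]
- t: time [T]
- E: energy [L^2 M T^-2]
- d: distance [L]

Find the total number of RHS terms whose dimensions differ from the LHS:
1

LHS p: [L M T^-1]
- mv: [L M T^-1] ✓
- Ft: [L M T^-1] ✓
- Ed: [L^3 M T^-2] ✗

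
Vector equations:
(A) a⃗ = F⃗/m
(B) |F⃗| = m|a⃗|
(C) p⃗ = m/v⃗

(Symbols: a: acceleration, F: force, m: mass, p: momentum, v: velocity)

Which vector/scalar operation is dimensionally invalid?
(C) p⃗ = m/v⃗

(A) a⃗ = F⃗/m: LHS [L T^-2], RHS [L T^-2] ✓ — force (vector) divided by mass (scalar)
(B) |F⃗| = m|a⃗|: LHS [L M T^-2], RHS [L M T^-2] ✓ — magnitudes of vectors are scalars
(C) p⃗ = m/v⃗: LHS [L M T^-1], RHS [L^-1 M T] ✗ — momentum is mass times velocity; should be mv⃗ (and division by a vector is undefined)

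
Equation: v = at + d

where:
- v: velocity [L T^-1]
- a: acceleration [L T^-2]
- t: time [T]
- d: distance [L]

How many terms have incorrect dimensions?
1

LHS v: [L T^-1]
- at: [L T^-1] ✓
- d: [L] ✗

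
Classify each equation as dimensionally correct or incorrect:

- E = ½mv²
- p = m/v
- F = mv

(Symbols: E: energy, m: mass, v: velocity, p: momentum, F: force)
Dimensionally correct: E = ½mv²
Dimensionally incorrect: p = m/v, F = mv
Ordered (correct first, then incorrect): E = ½mv², p = m/v, F = mv

- E = ½mv²: LHS [L^2 M T^-2], RHS [L^2 M T^-2] → correct ✓
- p = m/v: LHS [L M T^-1], RHS [L^-1 M T] → incorrect ✗
- F = mv: LHS [L M T^-2], RHS [L M T^-1] → incorrect ✗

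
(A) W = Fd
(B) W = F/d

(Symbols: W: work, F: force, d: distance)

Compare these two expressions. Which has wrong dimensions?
(B)

(A) W = Fd: LHS [L^2 M T^-2], RHS [L^2 M T^-2] ✓
(B) W = F/d: LHS [L^2 M T^-2], RHS [M T^-2] ✗

Expression (B) W = F/d is dimensionally incorrect.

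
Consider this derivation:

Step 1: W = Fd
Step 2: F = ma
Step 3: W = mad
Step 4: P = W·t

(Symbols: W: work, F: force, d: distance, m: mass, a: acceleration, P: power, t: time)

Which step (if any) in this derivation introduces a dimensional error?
Step 4

Step 1: W = Fd → LHS [L^2 M T^-2], RHS [L^2 M T^-2] ✓
Step 2: F = ma → LHS [L M T^-2], RHS [L M T^-2] ✓
Step 3: W = mad → LHS [L^2 M T^-2], RHS [L^2 M T^-2] ✓
Step 4: P = W·t → LHS [L^2 M T^-3], RHS [L^2 M T^-1] ✗

The first dimensional inconsistency appears in step 4: P = W·t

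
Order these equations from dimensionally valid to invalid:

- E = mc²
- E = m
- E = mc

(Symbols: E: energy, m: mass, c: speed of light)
Dimensionally correct: E = mc²
Dimensionally incorrect: E = m, E = mc
Ordered (correct first, then incorrect): E = mc², E = m, E = mc

- E = mc²: LHS [L^2 M T^-2], RHS [L^2 M T^-2] → correct ✓
- E = m: LHS [L^2 M T^-2], RHS [M] → incorrect ✗
- E = mc: LHS [L^2 M T^-2], RHS [L M T^-1] → incorrect ✗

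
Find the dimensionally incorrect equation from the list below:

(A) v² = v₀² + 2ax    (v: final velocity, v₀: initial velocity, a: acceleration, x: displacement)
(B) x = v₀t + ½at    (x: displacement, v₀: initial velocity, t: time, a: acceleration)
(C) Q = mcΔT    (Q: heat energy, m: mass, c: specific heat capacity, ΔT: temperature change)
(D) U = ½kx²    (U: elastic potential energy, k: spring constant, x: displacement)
(B) x = v₀t + ½at

The equation (B) x = v₀t + ½at is dimensionally incorrect.

LHS (x): [L]
RHS terms:
  - v₀t: [L] ✓
  - ½at: [L T^-1] ✗ (does not match LHS)

The dimensions do not match. The other three equations balance.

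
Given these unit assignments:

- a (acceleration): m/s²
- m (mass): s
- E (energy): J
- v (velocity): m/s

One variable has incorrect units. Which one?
m

The variable m (mass) should have units kg, not s.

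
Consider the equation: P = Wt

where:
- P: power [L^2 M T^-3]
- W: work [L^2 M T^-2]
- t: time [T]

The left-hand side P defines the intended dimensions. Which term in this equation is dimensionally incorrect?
The right-hand side term Wt

P has dimensions [L^2 M T^-3], but Wt has dimensions [L^2 M T^-1], so the term Wt is dimensionally wrong for P.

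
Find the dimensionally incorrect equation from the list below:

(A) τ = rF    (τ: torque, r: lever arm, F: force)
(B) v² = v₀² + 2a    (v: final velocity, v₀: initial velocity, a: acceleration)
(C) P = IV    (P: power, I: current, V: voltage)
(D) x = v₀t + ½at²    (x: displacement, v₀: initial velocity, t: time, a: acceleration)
(B) v² = v₀² + 2a

The equation (B) v² = v₀² + 2a is dimensionally incorrect.

LHS (v²): [L^2 T^-2]
RHS terms:
  - v₀²: [L^2 T^-2] ✓
  - 2a: [L T^-2] ✗ (does not match LHS)

The dimensions do not match. The other three equations balance.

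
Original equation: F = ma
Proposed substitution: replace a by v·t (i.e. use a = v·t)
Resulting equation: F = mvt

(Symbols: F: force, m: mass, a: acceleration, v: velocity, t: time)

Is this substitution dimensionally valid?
No

[a] = [L T^-2] and [v·t] = [L]. These differ, so the substitution replaces a quantity by one of different dimensions and the result F = mvt has LHS [L M T^-2] vs RHS [L M] — inconsistent.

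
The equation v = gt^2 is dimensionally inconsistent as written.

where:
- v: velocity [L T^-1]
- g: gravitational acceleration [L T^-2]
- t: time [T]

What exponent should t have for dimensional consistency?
The exponent of t should be 1: v = gt

The LHS v has dimensions [L T^-1]; t has dimensions [T].
As written, the RHS gt^2 (exponent 2 on t) has dimensions [L], which does not match.
With exponent 1, the RHS gt has dimensions [L T^-1], matching the LHS.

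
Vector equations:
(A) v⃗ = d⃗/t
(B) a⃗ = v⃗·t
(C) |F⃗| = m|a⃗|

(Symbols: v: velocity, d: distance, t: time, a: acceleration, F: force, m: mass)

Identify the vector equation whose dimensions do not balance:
(B) a⃗ = v⃗·t

(A) v⃗ = d⃗/t: LHS [L T^-1], RHS [L T^-1] ✓ — displacement (vector) divided by time (scalar)
(B) a⃗ = v⃗·t: LHS [L T^-2], RHS [L] ✗ — acceleration is velocity per time; should be v⃗/t
(C) |F⃗| = m|a⃗|: LHS [L M T^-2], RHS [L M T^-2] ✓ — magnitudes of vectors are scalars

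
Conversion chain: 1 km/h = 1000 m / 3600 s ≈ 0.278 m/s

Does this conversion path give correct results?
The chain is correct (no errors).

Correct: 1 km = 1000 m, 1 h = 3600 s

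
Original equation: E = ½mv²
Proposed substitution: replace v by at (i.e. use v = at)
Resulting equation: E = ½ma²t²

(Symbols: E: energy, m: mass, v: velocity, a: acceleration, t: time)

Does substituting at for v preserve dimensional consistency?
Yes

[v] = [L T^-1] and [at] = [L T^-1]. These match, so the substitution replaces a quantity by one of the same dimensions and the result E = ½ma²t² has LHS [L^2 M T^-2] vs RHS [L^2 M T^-2] — still consistent.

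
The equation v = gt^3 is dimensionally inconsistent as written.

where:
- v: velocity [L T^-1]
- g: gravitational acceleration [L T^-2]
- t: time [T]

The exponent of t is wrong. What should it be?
The exponent of t should be 1: v = gt

The LHS v has dimensions [L T^-1]; t has dimensions [T].
As written, the RHS gt^3 (exponent 3 on t) has dimensions [L T], which does not match.
With exponent 1, the RHS gt has dimensions [L T^-1], matching the LHS.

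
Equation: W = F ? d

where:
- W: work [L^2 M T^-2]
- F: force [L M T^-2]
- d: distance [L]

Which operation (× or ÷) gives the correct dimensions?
multiplication (×): W = F × d

W [L^2 M T^-2]; F [L M T^-2]; d [L].
F × d → [L^2 M T^-2] ✓
F ÷ d → [M T^-2] ✗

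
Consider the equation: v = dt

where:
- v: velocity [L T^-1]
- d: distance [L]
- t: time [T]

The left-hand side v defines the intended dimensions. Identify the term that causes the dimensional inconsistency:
The right-hand side term dt

v has dimensions [L T^-1], but dt has dimensions [L T], so the term dt is dimensionally wrong for v.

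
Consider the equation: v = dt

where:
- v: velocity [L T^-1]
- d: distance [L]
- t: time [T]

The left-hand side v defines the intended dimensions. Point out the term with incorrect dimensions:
The right-hand side term dt

v has dimensions [L T^-1], but dt has dimensions [L T], so the term dt is dimensionally wrong for v.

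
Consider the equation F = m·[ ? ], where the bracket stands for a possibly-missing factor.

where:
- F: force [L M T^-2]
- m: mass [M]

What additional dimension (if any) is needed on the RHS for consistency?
[L T^-2] — acceleration (e.g. a)

F has dimensions [L M T^-2]; m has dimensions [M].
The bracketed factor must supply [L M T^-2] / [M] = [L T^-2].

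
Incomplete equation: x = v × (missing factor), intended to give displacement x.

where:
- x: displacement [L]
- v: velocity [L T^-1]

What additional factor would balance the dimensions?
t (time), dimensions [T]

x has dimensions [L] and v has dimensions [L T^-1].
The missing factor must have dimensions [L] / [L T^-1] = [T], i.e. time (t).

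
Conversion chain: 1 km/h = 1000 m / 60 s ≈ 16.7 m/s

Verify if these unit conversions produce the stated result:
The chain is incorrect (it contains an error).

Incorrect: 1 h = 3600 s, not 60 s (1 km/h ≈ 0.278 m/s)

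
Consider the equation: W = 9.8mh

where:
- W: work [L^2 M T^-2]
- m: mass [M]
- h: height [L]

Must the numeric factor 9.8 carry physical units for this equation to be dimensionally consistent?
Yes

W has dimensions [L^2 M T^-2], while mh alone has dimensions [L M]. For the equation to balance, the factor 9.8 must carry dimensions [L T^-2] — it is a dimensional constant (a numerical value of a physical quantity with its units suppressed), not a pure number.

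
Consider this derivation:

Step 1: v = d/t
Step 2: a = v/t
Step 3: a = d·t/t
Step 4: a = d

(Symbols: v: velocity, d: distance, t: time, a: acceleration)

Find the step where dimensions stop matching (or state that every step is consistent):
Step 3

Step 1: v = d/t → LHS [L T^-1], RHS [L T^-1] ✓
Step 2: a = v/t → LHS [L T^-2], RHS [L T^-2] ✓
Step 3: a = d·t/t → LHS [L T^-2], RHS [L] ✗

The first dimensional inconsistency appears in step 3: a = d·t/t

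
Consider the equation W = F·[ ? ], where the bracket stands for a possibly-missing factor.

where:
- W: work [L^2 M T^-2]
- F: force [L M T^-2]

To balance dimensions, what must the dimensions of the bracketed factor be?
[L] — length (e.g. a distance d)

W has dimensions [L^2 M T^-2]; F has dimensions [L M T^-2].
The bracketed factor must supply [L^2 M T^-2] / [L M T^-2] = [L].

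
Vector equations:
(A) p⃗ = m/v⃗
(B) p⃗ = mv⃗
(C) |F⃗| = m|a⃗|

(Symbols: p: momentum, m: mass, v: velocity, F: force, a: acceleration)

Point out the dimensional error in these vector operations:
(A) p⃗ = m/v⃗

(A) p⃗ = m/v⃗: LHS [L M T^-1], RHS [L^-1 M T] ✗ — momentum is mass times velocity; should be mv⃗ (and division by a vector is undefined)
(B) p⃗ = mv⃗: LHS [L M T^-1], RHS [L M T^-1] ✓ — mass (scalar) times velocity (vector)
(C) |F⃗| = m|a⃗|: LHS [L M T^-2], RHS [L M T^-2] ✓ — magnitudes of vectors are scalars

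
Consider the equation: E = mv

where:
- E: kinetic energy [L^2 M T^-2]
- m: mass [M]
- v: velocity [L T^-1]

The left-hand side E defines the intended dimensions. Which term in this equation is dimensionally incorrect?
The right-hand side term mv

E has dimensions [L^2 M T^-2], but mv has dimensions [L M T^-1], so the term mv is dimensionally wrong for E.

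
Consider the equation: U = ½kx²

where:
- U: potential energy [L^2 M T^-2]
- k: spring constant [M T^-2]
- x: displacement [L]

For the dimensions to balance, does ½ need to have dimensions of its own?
No

U has dimensions [L^2 M T^-2] and kx² already has dimensions [L^2 M T^-2], so the equation balances without ½ contributing any dimensions. ½ is a pure (dimensionless) number; changing or removing it would not affect dimensional consistency.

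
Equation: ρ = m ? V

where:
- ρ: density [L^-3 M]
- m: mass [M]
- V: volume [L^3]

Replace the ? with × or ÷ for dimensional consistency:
division (÷): ρ = m ÷ V

ρ [L^-3 M]; m [M]; V [L^3].
m × V → [L^3 M] ✗
m ÷ V → [L^-3 M] ✓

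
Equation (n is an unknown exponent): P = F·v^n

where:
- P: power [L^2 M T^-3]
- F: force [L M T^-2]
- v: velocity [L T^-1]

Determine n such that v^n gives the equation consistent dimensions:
n = 1

P has dimensions [L^2 M T^-3]; v has dimensions [L T^-1].
The rest of the RHS has dimensions [L M T^-2], so v^n must supply [L T^-1].
With n = 1: F·v^1 has dimensions [L^2 M T^-3], matching the LHS ✓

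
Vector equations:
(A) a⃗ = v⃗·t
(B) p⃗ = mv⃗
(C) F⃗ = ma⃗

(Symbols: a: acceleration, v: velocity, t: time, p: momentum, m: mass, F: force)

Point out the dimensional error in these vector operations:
(A) a⃗ = v⃗·t

(A) a⃗ = v⃗·t: LHS [L T^-2], RHS [L] ✗ — acceleration is velocity per time; should be v⃗/t
(B) p⃗ = mv⃗: LHS [L M T^-1], RHS [L M T^-1] ✓ — mass (scalar) times velocity (vector)
(C) F⃗ = ma⃗: LHS [L M T^-2], RHS [L M T^-2] ✓ — Force and acceleration are vectors, mass is a scalar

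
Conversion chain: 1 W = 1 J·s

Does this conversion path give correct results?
The chain is incorrect (it contains an error).

Incorrect: Watt is J/s, not J·s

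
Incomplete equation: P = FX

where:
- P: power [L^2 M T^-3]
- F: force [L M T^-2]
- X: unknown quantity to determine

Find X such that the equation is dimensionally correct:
X = v (velocity), dimensions [L T^-1]

P has dimensions [L^2 M T^-3]; the rest of the RHS (F) has dimensions [L M T^-2].
So X must have dimensions [L T^-1] — X = v (velocity).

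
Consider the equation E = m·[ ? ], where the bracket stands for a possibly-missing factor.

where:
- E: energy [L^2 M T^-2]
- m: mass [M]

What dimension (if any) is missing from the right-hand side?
[L^2 T^-2] — velocity squared (e.g. v²)

E has dimensions [L^2 M T^-2]; m has dimensions [M].
The bracketed factor must supply [L^2 M T^-2] / [M] = [L^2 T^-2].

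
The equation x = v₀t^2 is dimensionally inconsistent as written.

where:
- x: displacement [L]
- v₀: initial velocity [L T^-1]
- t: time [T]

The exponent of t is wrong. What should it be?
The exponent of t should be 1: x = v₀t

The LHS x has dimensions [L]; t has dimensions [T].
As written, the RHS v₀t^2 (exponent 2 on t) has dimensions [L T], which does not match.
With exponent 1, the RHS v₀t has dimensions [L], matching the LHS.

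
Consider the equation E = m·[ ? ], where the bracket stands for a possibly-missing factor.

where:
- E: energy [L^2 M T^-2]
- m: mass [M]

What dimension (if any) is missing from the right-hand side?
[L^2 T^-2] — velocity squared (e.g. v²)

E has dimensions [L^2 M T^-2]; m has dimensions [M].
The bracketed factor must supply [L^2 M T^-2] / [M] = [L^2 T^-2].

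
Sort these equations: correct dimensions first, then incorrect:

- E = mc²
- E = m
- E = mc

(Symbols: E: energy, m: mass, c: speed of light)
Dimensionally correct: E = mc²
Dimensionally incorrect: E = m, E = mc
Ordered (correct first, then incorrect): E = mc², E = m, E = mc

- E = mc²: LHS [L^2 M T^-2], RHS [L^2 M T^-2] → correct ✓
- E = m: LHS [L^2 M T^-2], RHS [M] → incorrect ✗
- E = mc: LHS [L^2 M T^-2], RHS [L M T^-1] → incorrect ✗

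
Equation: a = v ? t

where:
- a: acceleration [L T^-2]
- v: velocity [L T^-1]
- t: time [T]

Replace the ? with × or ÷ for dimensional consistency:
division (÷): a = v ÷ t

a [L T^-2]; v [L T^-1]; t [T].
v × t → [L] ✗
v ÷ t → [L T^-2] ✓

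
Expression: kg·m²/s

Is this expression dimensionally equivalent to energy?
No

The expression kg·m²/s has dimensions [L^2 M T^-1], but energy has dimensions [L^2 M T^-2].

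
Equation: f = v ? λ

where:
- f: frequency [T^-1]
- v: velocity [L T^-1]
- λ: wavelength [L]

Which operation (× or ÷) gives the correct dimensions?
division (÷): f = v ÷ λ

f [T^-1]; v [L T^-1]; λ [L].
v × λ → [L^2 T^-1] ✗
v ÷ λ → [T^-1] ✓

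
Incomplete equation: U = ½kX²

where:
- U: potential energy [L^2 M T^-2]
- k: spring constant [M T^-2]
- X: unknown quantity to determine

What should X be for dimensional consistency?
X = x (displacement), dimensions [L]

U has dimensions [L^2 M T^-2]; the rest of the RHS (½k) has dimensions [M T^-2].
So X² must have dimensions [L^2], i.e. X has dimensions [L] — X = x (displacement).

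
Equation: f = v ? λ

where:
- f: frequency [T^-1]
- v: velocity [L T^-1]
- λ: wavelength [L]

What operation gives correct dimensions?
division (÷): f = v ÷ λ

f [T^-1]; v [L T^-1]; λ [L].
v × λ → [L^2 T^-1] ✗
v ÷ λ → [T^-1] ✓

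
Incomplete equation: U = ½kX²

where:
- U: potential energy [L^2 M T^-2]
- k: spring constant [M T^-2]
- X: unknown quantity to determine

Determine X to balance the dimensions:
X = x (displacement), dimensions [L]

U has dimensions [L^2 M T^-2]; the rest of the RHS (½k) has dimensions [M T^-2].
So X² must have dimensions [L^2], i.e. X has dimensions [L] — X = x (displacement).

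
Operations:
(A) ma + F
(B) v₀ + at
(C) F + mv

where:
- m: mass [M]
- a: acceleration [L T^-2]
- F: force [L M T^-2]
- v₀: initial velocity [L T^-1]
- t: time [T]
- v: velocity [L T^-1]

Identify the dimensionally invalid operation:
(C) F + mv

(A) ma + F: ma [L M T^-2] and F [L M T^-2] — same dimensions ✓
(B) v₀ + at: v₀ [L T^-1] and at [L T^-1] — same dimensions ✓
(C) F + mv: F [L M T^-2] and mv [L M T^-1] — different dimensions cannot be added/subtracted ✗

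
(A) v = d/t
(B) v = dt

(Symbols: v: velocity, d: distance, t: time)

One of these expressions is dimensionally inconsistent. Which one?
(B)

(A) v = d/t: LHS [L T^-1], RHS [L T^-1] ✓
(B) v = dt: LHS [L T^-1], RHS [L T] ✗

Expression (B) v = dt is dimensionally incorrect.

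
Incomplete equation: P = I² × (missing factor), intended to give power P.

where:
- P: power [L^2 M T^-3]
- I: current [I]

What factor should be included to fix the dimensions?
R (resistance), dimensions [I^-2 L^2 M T^-3]

P has dimensions [L^2 M T^-3] and I² has dimensions [I^2].
The missing factor must have dimensions [L^2 M T^-3] / [I^2] = [I^-2 L^2 M T^-3], i.e. resistance (R).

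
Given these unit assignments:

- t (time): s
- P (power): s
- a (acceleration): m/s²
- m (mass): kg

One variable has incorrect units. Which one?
P

The variable P (power) should have units W, not s.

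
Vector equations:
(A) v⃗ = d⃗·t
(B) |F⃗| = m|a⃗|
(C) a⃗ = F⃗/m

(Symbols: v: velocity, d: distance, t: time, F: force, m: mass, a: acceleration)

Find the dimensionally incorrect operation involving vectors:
(A) v⃗ = d⃗·t

(A) v⃗ = d⃗·t: LHS [L T^-1], RHS [L T] ✗ — velocity is displacement per time; should be d⃗/t
(B) |F⃗| = m|a⃗|: LHS [L M T^-2], RHS [L M T^-2] ✓ — magnitudes of vectors are scalars
(C) a⃗ = F⃗/m: LHS [L T^-2], RHS [L T^-2] ✓ — force (vector) divided by mass (scalar)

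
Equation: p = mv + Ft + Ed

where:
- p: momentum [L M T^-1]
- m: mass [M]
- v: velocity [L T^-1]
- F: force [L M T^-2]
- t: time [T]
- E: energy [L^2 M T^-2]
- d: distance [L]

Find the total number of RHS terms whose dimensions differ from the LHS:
1

LHS p: [L M T^-1]
- mv: [L M T^-1] ✓
- Ft: [L M T^-1] ✓
- Ed: [L^3 M T^-2] ✗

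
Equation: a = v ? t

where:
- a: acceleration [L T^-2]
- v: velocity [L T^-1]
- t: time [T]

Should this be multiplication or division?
division (÷): a = v ÷ t

a [L T^-2]; v [L T^-1]; t [T].
v × t → [L] ✗
v ÷ t → [L T^-2] ✓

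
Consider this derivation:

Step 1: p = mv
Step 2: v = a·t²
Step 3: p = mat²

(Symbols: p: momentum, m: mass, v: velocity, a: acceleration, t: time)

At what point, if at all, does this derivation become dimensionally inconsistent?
Step 2

Step 1: p = mv → LHS [L M T^-1], RHS [L M T^-1] ✓
Step 2: v = a·t² → LHS [L T^-1], RHS [L] ✗

The first dimensional inconsistency appears in step 2: v = a·t²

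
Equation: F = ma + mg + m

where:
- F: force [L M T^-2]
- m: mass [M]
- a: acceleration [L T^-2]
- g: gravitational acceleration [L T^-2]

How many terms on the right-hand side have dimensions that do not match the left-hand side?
1

LHS F: [L M T^-2]
- ma: [L M T^-2] ✓
- mg: [L M T^-2] ✓
- m: [M] ✗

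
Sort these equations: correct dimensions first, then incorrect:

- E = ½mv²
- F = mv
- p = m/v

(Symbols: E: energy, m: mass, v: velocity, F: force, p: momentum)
Dimensionally correct: E = ½mv²
Dimensionally incorrect: F = mv, p = m/v
Ordered (correct first, then incorrect): E = ½mv², F = mv, p = m/v

- E = ½mv²: LHS [L^2 M T^-2], RHS [L^2 M T^-2] → correct ✓
- F = mv: LHS [L M T^-2], RHS [L M T^-1] → incorrect ✗
- p = m/v: LHS [L M T^-1], RHS [L^-1 M T] → incorrect ✗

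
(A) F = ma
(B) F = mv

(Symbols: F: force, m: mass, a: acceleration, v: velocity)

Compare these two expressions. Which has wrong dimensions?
(B)

(A) F = ma: LHS [L M T^-2], RHS [L M T^-2] ✓
(B) F = mv: LHS [L M T^-2], RHS [L M T^-1] ✗

Expression (B) F = mv is dimensionally incorrect.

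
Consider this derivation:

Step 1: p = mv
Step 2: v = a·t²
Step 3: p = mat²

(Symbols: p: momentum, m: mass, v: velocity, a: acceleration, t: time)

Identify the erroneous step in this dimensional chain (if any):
Step 2

Step 1: p = mv → LHS [L M T^-1], RHS [L M T^-1] ✓
Step 2: v = a·t² → LHS [L T^-1], RHS [L] ✗

The first dimensional inconsistency appears in step 2: v = a·t²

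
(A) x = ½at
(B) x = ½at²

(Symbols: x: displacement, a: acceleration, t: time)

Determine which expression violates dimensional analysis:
(A)

(A) x = ½at: LHS [L], RHS [L T^-1] ✗
(B) x = ½at²: LHS [L], RHS [L] ✓

Expression (A) x = ½at is dimensionally incorrect.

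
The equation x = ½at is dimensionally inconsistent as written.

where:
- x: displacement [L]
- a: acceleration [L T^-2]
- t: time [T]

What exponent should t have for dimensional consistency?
The exponent of t should be 2: x = ½at^2

The LHS x has dimensions [L]; t has dimensions [T].
As written, the RHS ½at (exponent 1 on t) has dimensions [L T^-1], which does not match.
With exponent 2, the RHS ½at^2 has dimensions [L], matching the LHS.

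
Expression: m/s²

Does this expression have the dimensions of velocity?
No

The expression m/s² has dimensions [L T^-2], but velocity has dimensions [L T^-1].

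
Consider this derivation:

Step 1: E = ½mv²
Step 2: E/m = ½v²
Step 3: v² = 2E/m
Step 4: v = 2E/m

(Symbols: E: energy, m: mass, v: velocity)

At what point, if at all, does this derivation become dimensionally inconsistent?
Step 4

Step 1: E = ½mv² → LHS [L^2 M T^-2], RHS [L^2 M T^-2] ✓
Step 2: E/m = ½v² → LHS [L^2 T^-2], RHS [L^2 T^-2] ✓
Step 3: v² = 2E/m → LHS [L^2 T^-2], RHS [L^2 T^-2] ✓
Step 4: v = 2E/m → LHS [L T^-1], RHS [L^2 T^-2] ✗

The first dimensional inconsistency appears in step 4: v = 2E/m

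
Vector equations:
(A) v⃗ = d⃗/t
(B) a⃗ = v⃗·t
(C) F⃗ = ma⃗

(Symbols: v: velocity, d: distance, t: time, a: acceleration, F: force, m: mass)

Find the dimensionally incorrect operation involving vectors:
(B) a⃗ = v⃗·t

(A) v⃗ = d⃗/t: LHS [L T^-1], RHS [L T^-1] ✓ — displacement (vector) divided by time (scalar)
(B) a⃗ = v⃗·t: LHS [L T^-2], RHS [L] ✗ — acceleration is velocity per time; should be v⃗/t
(C) F⃗ = ma⃗: LHS [L M T^-2], RHS [L M T^-2] ✓ — Force and acceleration are vectors, mass is a scalar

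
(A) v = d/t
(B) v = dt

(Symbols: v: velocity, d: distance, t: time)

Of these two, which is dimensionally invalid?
(B)

(A) v = d/t: LHS [L T^-1], RHS [L T^-1] ✓
(B) v = dt: LHS [L T^-1], RHS [L T] ✗

Expression (B) v = dt is dimensionally incorrect.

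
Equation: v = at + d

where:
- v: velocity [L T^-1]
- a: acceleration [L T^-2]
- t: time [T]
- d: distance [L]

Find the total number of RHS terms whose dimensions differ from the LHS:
1

LHS v: [L T^-1]
- at: [L T^-1] ✓
- d: [L] ✗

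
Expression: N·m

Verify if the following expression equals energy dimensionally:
Yes

The expression N·m has dimensions [L^2 M T^-2], which is exactly energy [L^2 M T^-2].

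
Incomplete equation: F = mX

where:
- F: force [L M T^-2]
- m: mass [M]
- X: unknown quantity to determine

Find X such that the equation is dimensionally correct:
X = a (acceleration), dimensions [L T^-2]

F has dimensions [L M T^-2]; the rest of the RHS (m) has dimensions [M].
So X must have dimensions [L T^-2] — X = a (acceleration).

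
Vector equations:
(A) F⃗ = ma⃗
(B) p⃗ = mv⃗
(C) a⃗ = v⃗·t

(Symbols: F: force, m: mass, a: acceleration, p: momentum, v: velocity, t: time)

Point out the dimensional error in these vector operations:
(C) a⃗ = v⃗·t

(A) F⃗ = ma⃗: LHS [L M T^-2], RHS [L M T^-2] ✓ — Force and acceleration are vectors, mass is a scalar
(B) p⃗ = mv⃗: LHS [L M T^-1], RHS [L M T^-1] ✓ — mass (scalar) times velocity (vector)
(C) a⃗ = v⃗·t: LHS [L T^-2], RHS [L] ✗ — acceleration is velocity per time; should be v⃗/t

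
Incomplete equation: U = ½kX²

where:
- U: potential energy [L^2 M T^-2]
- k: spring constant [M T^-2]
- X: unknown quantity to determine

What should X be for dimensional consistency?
X = x (displacement), dimensions [L]

U has dimensions [L^2 M T^-2]; the rest of the RHS (½k) has dimensions [M T^-2].
So X² must have dimensions [L^2], i.e. X has dimensions [L] — X = x (displacement).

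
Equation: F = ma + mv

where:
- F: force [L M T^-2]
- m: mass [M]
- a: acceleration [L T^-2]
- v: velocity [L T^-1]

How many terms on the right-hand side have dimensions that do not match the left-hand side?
1

LHS F: [L M T^-2]
- ma: [L M T^-2] ✓
- mv: [L M T^-1] ✗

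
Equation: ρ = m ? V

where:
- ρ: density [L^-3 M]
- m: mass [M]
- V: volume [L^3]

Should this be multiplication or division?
division (÷): ρ = m ÷ V

ρ [L^-3 M]; m [M]; V [L^3].
m × V → [L^3 M] ✗
m ÷ V → [L^-3 M] ✓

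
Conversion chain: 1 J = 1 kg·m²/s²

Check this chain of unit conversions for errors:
The chain is correct (no errors).

Correct: Joule is defined as kg·m²/s²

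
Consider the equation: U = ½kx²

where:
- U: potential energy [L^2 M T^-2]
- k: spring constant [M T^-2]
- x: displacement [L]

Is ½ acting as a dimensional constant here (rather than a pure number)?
No

U has dimensions [L^2 M T^-2] and kx² already has dimensions [L^2 M T^-2], so the equation balances without ½ contributing any dimensions. ½ is a pure (dimensionless) number; changing or removing it would not affect dimensional consistency.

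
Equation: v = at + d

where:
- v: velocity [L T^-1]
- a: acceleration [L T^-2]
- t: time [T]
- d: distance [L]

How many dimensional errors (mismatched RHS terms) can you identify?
1

LHS v: [L T^-1]
- at: [L T^-1] ✓
- d: [L] ✗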